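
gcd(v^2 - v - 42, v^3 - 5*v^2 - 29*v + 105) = v - 7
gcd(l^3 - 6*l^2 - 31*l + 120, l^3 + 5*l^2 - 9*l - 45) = l^2 + 2*l - 15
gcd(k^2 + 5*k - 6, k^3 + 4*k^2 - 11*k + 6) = k^2 + 5*k - 6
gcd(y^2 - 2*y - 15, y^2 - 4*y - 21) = y + 3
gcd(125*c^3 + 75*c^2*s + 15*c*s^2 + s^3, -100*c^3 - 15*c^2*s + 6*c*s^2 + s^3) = 25*c^2 + 10*c*s + s^2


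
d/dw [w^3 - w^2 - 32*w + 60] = 3*w^2 - 2*w - 32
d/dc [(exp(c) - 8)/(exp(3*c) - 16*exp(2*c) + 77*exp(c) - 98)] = 2*(-exp(2*c) + 13*exp(c) - 37)*exp(c)/(exp(5*c) - 25*exp(4*c) + 235*exp(3*c) - 1015*exp(2*c) + 1960*exp(c) - 1372)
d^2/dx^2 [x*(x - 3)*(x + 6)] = 6*x + 6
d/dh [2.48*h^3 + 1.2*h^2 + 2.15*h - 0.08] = 7.44*h^2 + 2.4*h + 2.15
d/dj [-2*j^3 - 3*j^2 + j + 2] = -6*j^2 - 6*j + 1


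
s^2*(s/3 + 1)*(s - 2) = s^4/3 + s^3/3 - 2*s^2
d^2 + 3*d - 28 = (d - 4)*(d + 7)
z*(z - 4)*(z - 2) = z^3 - 6*z^2 + 8*z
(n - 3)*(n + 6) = n^2 + 3*n - 18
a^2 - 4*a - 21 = (a - 7)*(a + 3)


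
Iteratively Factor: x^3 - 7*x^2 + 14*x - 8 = (x - 1)*(x^2 - 6*x + 8) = (x - 4)*(x - 1)*(x - 2)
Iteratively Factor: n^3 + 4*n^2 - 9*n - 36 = (n + 4)*(n^2 - 9) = (n + 3)*(n + 4)*(n - 3)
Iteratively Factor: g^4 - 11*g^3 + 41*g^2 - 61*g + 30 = (g - 2)*(g^3 - 9*g^2 + 23*g - 15) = (g - 2)*(g - 1)*(g^2 - 8*g + 15) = (g - 5)*(g - 2)*(g - 1)*(g - 3)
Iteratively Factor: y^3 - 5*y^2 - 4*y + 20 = (y - 2)*(y^2 - 3*y - 10) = (y - 2)*(y + 2)*(y - 5)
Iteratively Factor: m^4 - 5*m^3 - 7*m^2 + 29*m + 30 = (m - 5)*(m^3 - 7*m - 6) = (m - 5)*(m + 1)*(m^2 - m - 6) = (m - 5)*(m - 3)*(m + 1)*(m + 2)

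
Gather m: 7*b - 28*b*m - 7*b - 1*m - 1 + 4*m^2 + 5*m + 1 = 4*m^2 + m*(4 - 28*b)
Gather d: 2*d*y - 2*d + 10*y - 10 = d*(2*y - 2) + 10*y - 10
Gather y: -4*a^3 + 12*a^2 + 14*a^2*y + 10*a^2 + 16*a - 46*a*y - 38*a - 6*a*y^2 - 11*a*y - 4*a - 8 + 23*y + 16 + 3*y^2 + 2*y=-4*a^3 + 22*a^2 - 26*a + y^2*(3 - 6*a) + y*(14*a^2 - 57*a + 25) + 8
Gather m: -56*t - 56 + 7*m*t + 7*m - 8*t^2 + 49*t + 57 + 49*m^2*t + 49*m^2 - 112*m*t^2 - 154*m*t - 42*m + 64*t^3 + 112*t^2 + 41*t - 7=m^2*(49*t + 49) + m*(-112*t^2 - 147*t - 35) + 64*t^3 + 104*t^2 + 34*t - 6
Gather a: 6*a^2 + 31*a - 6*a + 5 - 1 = 6*a^2 + 25*a + 4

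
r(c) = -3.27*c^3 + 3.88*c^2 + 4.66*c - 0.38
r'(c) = -9.81*c^2 + 7.76*c + 4.66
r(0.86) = 4.42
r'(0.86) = 4.08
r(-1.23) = 5.84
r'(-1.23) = -19.73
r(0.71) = 3.71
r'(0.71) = 5.22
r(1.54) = 4.06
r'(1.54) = -6.65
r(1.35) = 4.94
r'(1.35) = -2.74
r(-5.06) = 499.02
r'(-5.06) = -285.78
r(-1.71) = 19.35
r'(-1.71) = -37.30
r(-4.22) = 294.80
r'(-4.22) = -202.79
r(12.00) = -5036.30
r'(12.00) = -1314.86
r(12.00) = -5036.30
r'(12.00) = -1314.86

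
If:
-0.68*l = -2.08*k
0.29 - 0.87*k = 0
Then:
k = 0.33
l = 1.02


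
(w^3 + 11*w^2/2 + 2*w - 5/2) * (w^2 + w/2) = w^5 + 6*w^4 + 19*w^3/4 - 3*w^2/2 - 5*w/4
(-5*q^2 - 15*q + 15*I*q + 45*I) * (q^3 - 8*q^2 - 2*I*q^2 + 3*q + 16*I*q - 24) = -5*q^5 + 25*q^4 + 25*I*q^4 + 135*q^3 - 125*I*q^3 - 75*q^2 - 555*I*q^2 - 360*q - 225*I*q - 1080*I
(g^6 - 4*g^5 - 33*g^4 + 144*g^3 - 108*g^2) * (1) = g^6 - 4*g^5 - 33*g^4 + 144*g^3 - 108*g^2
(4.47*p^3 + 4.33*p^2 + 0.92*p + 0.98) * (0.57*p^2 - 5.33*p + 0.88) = 2.5479*p^5 - 21.357*p^4 - 18.6209*p^3 - 0.5346*p^2 - 4.4138*p + 0.8624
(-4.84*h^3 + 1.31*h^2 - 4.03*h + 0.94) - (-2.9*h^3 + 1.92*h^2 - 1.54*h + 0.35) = -1.94*h^3 - 0.61*h^2 - 2.49*h + 0.59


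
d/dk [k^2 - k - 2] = 2*k - 1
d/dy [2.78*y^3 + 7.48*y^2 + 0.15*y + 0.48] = 8.34*y^2 + 14.96*y + 0.15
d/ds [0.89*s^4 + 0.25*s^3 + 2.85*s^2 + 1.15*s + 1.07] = 3.56*s^3 + 0.75*s^2 + 5.7*s + 1.15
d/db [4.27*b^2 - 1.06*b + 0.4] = 8.54*b - 1.06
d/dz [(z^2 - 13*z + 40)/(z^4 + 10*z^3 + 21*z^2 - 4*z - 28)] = (-2*z^4 + 33*z^3 + 34*z^2 - 999*z + 262)/(z^7 + 18*z^6 + 106*z^5 + 200*z^4 - 95*z^3 - 538*z^2 - 84*z + 392)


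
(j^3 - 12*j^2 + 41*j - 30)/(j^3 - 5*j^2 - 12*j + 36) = (j^2 - 6*j + 5)/(j^2 + j - 6)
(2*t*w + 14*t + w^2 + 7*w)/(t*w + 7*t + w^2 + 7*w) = (2*t + w)/(t + w)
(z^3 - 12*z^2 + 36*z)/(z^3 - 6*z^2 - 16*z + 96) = z*(z - 6)/(z^2 - 16)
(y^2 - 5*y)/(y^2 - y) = (y - 5)/(y - 1)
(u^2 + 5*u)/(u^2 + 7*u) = (u + 5)/(u + 7)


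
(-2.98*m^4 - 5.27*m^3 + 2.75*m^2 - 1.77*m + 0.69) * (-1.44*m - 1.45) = 4.2912*m^5 + 11.9098*m^4 + 3.6815*m^3 - 1.4387*m^2 + 1.5729*m - 1.0005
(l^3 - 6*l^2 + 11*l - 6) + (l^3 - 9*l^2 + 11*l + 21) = 2*l^3 - 15*l^2 + 22*l + 15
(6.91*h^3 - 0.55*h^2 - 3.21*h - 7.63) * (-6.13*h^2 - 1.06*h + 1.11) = -42.3583*h^5 - 3.9531*h^4 + 27.9304*h^3 + 49.564*h^2 + 4.5247*h - 8.4693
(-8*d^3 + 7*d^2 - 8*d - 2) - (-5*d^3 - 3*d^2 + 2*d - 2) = -3*d^3 + 10*d^2 - 10*d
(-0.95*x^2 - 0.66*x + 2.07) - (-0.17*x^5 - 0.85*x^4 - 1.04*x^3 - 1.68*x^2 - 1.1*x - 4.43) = 0.17*x^5 + 0.85*x^4 + 1.04*x^3 + 0.73*x^2 + 0.44*x + 6.5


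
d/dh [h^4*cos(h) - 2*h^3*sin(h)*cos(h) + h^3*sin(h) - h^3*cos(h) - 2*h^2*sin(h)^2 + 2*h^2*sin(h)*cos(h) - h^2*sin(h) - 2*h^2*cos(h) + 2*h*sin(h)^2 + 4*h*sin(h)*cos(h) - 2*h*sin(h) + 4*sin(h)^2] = -h^4*sin(h) + h^3*sin(h) + 5*h^3*cos(h) - 2*h^3*cos(2*h) + 5*h^2*sin(h) - 5*h^2*sin(2*h) - 4*h^2*cos(h) + 2*h^2*cos(2*h) - 2*h*sin(h) + 4*h*sin(2*h) - 6*h*cos(h) + 6*h*cos(2*h) - 2*h - 2*sin(h) + 6*sin(2*h) - cos(2*h) + 1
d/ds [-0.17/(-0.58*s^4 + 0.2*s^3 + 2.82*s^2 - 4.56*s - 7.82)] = (-0.3944*s^3 + 0.102*s^2 + 0.9588*s - 0.7752)/(0.58*s^4 - 0.2*s^3 - 2.82*s^2 + 4.56*s + 7.82)^2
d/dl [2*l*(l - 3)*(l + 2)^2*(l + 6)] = 10*l^4 + 56*l^3 - 12*l^2 - 240*l - 144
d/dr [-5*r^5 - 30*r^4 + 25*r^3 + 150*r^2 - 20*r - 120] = -25*r^4 - 120*r^3 + 75*r^2 + 300*r - 20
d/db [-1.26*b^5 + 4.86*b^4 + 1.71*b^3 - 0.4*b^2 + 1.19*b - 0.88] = -6.3*b^4 + 19.44*b^3 + 5.13*b^2 - 0.8*b + 1.19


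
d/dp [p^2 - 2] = 2*p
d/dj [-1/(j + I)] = (j + I)^(-2)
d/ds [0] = 0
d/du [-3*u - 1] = -3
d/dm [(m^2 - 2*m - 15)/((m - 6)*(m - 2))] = 6*(-m^2 + 9*m - 24)/(m^4 - 16*m^3 + 88*m^2 - 192*m + 144)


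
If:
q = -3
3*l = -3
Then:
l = -1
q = -3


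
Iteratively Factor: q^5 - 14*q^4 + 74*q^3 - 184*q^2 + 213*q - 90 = (q - 3)*(q^4 - 11*q^3 + 41*q^2 - 61*q + 30) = (q - 3)^2*(q^3 - 8*q^2 + 17*q - 10) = (q - 5)*(q - 3)^2*(q^2 - 3*q + 2) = (q - 5)*(q - 3)^2*(q - 2)*(q - 1)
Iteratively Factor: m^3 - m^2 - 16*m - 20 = (m - 5)*(m^2 + 4*m + 4) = (m - 5)*(m + 2)*(m + 2)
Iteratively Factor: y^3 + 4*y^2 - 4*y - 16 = (y + 2)*(y^2 + 2*y - 8) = (y - 2)*(y + 2)*(y + 4)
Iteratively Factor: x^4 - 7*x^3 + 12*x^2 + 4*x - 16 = (x + 1)*(x^3 - 8*x^2 + 20*x - 16) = (x - 2)*(x + 1)*(x^2 - 6*x + 8) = (x - 2)^2*(x + 1)*(x - 4)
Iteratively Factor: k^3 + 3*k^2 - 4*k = (k)*(k^2 + 3*k - 4) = k*(k - 1)*(k + 4)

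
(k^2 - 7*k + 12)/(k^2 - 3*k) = (k - 4)/k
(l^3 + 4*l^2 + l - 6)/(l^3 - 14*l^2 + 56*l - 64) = (l^3 + 4*l^2 + l - 6)/(l^3 - 14*l^2 + 56*l - 64)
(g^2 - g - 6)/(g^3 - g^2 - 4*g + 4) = (g - 3)/(g^2 - 3*g + 2)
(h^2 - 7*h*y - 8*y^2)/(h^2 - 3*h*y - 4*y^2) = (-h + 8*y)/(-h + 4*y)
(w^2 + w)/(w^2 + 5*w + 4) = w/(w + 4)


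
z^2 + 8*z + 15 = (z + 3)*(z + 5)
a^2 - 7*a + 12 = (a - 4)*(a - 3)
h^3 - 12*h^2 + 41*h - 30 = (h - 6)*(h - 5)*(h - 1)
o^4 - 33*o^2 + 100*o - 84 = (o - 3)*(o - 2)^2*(o + 7)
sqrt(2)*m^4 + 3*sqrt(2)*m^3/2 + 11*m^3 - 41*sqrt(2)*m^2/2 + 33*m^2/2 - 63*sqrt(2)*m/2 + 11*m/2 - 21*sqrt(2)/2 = (m + 1)*(m - 3*sqrt(2)/2)*(m + 7*sqrt(2))*(sqrt(2)*m + sqrt(2)/2)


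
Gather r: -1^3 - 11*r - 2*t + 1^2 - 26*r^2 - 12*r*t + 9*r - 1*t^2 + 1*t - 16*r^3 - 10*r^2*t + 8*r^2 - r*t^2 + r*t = -16*r^3 + r^2*(-10*t - 18) + r*(-t^2 - 11*t - 2) - t^2 - t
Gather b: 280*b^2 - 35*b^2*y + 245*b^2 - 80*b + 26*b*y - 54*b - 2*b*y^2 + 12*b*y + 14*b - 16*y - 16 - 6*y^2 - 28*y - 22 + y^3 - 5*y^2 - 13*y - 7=b^2*(525 - 35*y) + b*(-2*y^2 + 38*y - 120) + y^3 - 11*y^2 - 57*y - 45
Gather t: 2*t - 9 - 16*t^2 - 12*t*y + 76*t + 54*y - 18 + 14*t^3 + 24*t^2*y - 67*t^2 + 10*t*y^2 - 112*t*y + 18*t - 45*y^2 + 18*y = 14*t^3 + t^2*(24*y - 83) + t*(10*y^2 - 124*y + 96) - 45*y^2 + 72*y - 27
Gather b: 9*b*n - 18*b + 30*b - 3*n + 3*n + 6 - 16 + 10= b*(9*n + 12)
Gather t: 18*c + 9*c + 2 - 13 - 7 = 27*c - 18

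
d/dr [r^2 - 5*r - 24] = 2*r - 5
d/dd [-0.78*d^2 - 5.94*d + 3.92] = -1.56*d - 5.94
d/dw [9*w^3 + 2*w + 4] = 27*w^2 + 2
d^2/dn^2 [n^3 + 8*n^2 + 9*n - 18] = 6*n + 16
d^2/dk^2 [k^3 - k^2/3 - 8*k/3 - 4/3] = 6*k - 2/3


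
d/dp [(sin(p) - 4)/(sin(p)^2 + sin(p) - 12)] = (8*sin(p) + cos(p)^2 - 9)*cos(p)/(sin(p)^2 + sin(p) - 12)^2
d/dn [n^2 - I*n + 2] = 2*n - I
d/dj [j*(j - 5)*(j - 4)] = 3*j^2 - 18*j + 20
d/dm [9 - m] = -1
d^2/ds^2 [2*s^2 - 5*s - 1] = 4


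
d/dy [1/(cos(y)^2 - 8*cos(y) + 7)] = 2*(cos(y) - 4)*sin(y)/(cos(y)^2 - 8*cos(y) + 7)^2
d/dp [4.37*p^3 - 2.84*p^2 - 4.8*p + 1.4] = 13.11*p^2 - 5.68*p - 4.8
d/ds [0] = 0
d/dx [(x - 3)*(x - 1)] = 2*x - 4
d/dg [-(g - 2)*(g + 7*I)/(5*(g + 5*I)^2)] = (2*(g - 2)*(g + 7*I) + (g + 5*I)*(-2*g + 2 - 7*I))/(5*(g + 5*I)^3)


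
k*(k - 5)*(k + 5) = k^3 - 25*k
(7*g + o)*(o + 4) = 7*g*o + 28*g + o^2 + 4*o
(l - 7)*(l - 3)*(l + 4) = l^3 - 6*l^2 - 19*l + 84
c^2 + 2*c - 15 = (c - 3)*(c + 5)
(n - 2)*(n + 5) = n^2 + 3*n - 10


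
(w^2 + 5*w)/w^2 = (w + 5)/w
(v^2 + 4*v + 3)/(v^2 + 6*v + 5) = (v + 3)/(v + 5)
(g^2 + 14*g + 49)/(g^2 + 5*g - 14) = (g + 7)/(g - 2)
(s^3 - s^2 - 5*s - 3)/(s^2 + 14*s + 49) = (s^3 - s^2 - 5*s - 3)/(s^2 + 14*s + 49)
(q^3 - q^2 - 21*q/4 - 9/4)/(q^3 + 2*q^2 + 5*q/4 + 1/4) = (2*q^2 - 3*q - 9)/(2*q^2 + 3*q + 1)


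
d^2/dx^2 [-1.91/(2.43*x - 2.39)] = -22.556718/(2.43*x - 2.39)^3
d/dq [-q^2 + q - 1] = 1 - 2*q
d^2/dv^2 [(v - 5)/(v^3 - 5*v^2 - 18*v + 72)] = 2*((v - 5)*(-3*v^2 + 10*v + 18)^2 + (-3*v^2 + 10*v - (v - 5)*(3*v - 5) + 18)*(v^3 - 5*v^2 - 18*v + 72))/(v^3 - 5*v^2 - 18*v + 72)^3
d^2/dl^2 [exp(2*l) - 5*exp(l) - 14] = (4*exp(l) - 5)*exp(l)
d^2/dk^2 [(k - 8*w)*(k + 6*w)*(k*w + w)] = 2*w*(3*k - 2*w + 1)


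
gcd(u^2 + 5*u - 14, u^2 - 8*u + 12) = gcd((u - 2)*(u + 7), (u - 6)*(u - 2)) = u - 2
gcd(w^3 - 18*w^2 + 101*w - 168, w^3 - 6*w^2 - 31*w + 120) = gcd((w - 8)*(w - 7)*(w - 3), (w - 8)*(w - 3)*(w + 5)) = w^2 - 11*w + 24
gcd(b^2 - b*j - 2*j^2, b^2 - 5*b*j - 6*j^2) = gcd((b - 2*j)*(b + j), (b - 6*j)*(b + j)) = b + j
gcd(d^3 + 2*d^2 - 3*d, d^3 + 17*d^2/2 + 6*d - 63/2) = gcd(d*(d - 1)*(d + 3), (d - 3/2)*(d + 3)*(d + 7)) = d + 3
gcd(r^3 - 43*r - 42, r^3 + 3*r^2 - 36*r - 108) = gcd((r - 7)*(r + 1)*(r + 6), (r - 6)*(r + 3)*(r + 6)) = r + 6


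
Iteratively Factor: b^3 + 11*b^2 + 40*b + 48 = (b + 4)*(b^2 + 7*b + 12) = (b + 3)*(b + 4)*(b + 4)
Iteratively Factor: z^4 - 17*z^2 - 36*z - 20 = (z + 1)*(z^3 - z^2 - 16*z - 20) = (z - 5)*(z + 1)*(z^2 + 4*z + 4) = (z - 5)*(z + 1)*(z + 2)*(z + 2)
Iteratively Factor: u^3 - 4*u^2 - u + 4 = (u - 1)*(u^2 - 3*u - 4) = (u - 1)*(u + 1)*(u - 4)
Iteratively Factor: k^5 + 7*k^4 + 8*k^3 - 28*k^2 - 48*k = (k - 2)*(k^4 + 9*k^3 + 26*k^2 + 24*k) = (k - 2)*(k + 3)*(k^3 + 6*k^2 + 8*k) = (k - 2)*(k + 3)*(k + 4)*(k^2 + 2*k) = k*(k - 2)*(k + 3)*(k + 4)*(k + 2)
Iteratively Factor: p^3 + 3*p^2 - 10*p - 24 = (p + 2)*(p^2 + p - 12) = (p + 2)*(p + 4)*(p - 3)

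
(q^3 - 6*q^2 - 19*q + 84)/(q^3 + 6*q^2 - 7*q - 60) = (q - 7)/(q + 5)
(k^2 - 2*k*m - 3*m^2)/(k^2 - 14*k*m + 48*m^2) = (k^2 - 2*k*m - 3*m^2)/(k^2 - 14*k*m + 48*m^2)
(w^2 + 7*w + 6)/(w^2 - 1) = (w + 6)/(w - 1)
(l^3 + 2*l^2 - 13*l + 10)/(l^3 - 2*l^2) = 1 + 4/l - 5/l^2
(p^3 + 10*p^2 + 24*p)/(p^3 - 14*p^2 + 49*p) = (p^2 + 10*p + 24)/(p^2 - 14*p + 49)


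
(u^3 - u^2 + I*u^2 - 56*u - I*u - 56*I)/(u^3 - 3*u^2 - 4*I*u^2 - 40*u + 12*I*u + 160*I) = (u^2 + u*(7 + I) + 7*I)/(u^2 + u*(5 - 4*I) - 20*I)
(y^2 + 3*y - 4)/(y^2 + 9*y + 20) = (y - 1)/(y + 5)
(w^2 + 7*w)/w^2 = (w + 7)/w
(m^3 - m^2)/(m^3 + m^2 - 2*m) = m/(m + 2)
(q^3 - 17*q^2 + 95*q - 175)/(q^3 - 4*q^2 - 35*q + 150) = (q - 7)/(q + 6)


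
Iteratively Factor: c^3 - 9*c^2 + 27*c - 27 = (c - 3)*(c^2 - 6*c + 9) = (c - 3)^2*(c - 3)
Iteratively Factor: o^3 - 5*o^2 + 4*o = (o)*(o^2 - 5*o + 4) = o*(o - 1)*(o - 4)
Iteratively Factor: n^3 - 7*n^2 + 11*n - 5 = (n - 5)*(n^2 - 2*n + 1) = (n - 5)*(n - 1)*(n - 1)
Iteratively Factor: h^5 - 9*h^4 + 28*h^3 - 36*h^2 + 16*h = (h)*(h^4 - 9*h^3 + 28*h^2 - 36*h + 16) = h*(h - 2)*(h^3 - 7*h^2 + 14*h - 8) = h*(h - 2)*(h - 1)*(h^2 - 6*h + 8) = h*(h - 4)*(h - 2)*(h - 1)*(h - 2)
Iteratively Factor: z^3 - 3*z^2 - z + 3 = (z - 3)*(z^2 - 1) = (z - 3)*(z + 1)*(z - 1)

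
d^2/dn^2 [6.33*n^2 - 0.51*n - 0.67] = 12.6600000000000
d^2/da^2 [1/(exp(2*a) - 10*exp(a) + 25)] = (4*exp(a) + 10)*exp(a)/(exp(4*a) - 20*exp(3*a) + 150*exp(2*a) - 500*exp(a) + 625)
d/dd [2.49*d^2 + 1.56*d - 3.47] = 4.98*d + 1.56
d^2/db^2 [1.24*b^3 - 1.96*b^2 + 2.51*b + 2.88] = 7.44*b - 3.92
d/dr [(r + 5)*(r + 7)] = 2*r + 12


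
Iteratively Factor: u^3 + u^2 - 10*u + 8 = (u + 4)*(u^2 - 3*u + 2) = (u - 2)*(u + 4)*(u - 1)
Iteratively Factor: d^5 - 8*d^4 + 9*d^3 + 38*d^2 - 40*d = (d - 1)*(d^4 - 7*d^3 + 2*d^2 + 40*d) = (d - 4)*(d - 1)*(d^3 - 3*d^2 - 10*d) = d*(d - 4)*(d - 1)*(d^2 - 3*d - 10) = d*(d - 5)*(d - 4)*(d - 1)*(d + 2)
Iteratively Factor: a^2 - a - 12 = (a - 4)*(a + 3)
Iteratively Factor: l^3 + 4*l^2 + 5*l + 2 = (l + 2)*(l^2 + 2*l + 1) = (l + 1)*(l + 2)*(l + 1)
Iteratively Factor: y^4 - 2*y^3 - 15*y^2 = (y - 5)*(y^3 + 3*y^2) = y*(y - 5)*(y^2 + 3*y) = y*(y - 5)*(y + 3)*(y)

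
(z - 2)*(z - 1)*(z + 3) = z^3 - 7*z + 6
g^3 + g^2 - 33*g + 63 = (g - 3)^2*(g + 7)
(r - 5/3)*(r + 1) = r^2 - 2*r/3 - 5/3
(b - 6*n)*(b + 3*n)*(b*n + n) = b^3*n - 3*b^2*n^2 + b^2*n - 18*b*n^3 - 3*b*n^2 - 18*n^3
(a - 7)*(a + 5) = a^2 - 2*a - 35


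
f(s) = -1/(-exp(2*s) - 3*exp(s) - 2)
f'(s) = -(2*exp(2*s) + 3*exp(s))/(-exp(2*s) - 3*exp(s) - 2)^2 = (-2*exp(s) - 3)*exp(s)/(exp(2*s) + 3*exp(s) + 2)^2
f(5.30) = 0.00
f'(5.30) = -0.00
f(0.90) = 0.06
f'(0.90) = -0.08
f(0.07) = 0.16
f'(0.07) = -0.14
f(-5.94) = 0.50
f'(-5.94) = -0.00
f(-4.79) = 0.49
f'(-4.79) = -0.01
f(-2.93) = 0.46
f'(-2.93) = -0.04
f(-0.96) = 0.30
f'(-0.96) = -0.13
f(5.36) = 0.00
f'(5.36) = -0.00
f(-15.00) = 0.50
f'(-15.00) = 0.00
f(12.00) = 0.00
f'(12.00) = 0.00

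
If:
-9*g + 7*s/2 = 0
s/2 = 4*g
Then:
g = 0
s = 0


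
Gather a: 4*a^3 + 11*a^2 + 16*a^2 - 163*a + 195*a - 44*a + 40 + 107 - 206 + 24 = 4*a^3 + 27*a^2 - 12*a - 35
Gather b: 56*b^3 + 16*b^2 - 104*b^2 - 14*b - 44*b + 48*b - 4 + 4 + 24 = 56*b^3 - 88*b^2 - 10*b + 24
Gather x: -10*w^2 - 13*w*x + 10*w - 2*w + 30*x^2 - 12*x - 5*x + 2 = -10*w^2 + 8*w + 30*x^2 + x*(-13*w - 17) + 2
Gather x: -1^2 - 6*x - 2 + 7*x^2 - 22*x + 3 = 7*x^2 - 28*x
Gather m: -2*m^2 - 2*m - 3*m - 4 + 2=-2*m^2 - 5*m - 2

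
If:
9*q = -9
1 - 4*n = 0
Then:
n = 1/4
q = -1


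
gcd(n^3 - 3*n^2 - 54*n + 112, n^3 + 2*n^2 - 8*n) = n - 2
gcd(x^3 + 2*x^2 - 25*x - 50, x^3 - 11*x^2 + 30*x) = x - 5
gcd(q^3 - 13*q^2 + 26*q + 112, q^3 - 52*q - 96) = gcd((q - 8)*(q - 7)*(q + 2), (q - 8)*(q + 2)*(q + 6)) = q^2 - 6*q - 16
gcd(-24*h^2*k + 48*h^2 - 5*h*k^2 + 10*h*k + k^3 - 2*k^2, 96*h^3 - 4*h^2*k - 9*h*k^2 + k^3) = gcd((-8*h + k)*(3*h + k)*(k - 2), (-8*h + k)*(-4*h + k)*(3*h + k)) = 24*h^2 + 5*h*k - k^2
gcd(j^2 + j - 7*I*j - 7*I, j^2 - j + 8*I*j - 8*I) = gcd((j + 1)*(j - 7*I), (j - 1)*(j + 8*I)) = 1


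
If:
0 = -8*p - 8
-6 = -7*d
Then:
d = 6/7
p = -1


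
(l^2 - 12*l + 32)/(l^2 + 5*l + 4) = (l^2 - 12*l + 32)/(l^2 + 5*l + 4)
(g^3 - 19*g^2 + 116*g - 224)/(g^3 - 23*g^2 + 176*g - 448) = (g - 4)/(g - 8)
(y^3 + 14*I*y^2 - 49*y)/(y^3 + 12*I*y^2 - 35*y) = (y + 7*I)/(y + 5*I)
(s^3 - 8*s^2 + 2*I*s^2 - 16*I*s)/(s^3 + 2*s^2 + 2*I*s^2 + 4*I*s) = (s - 8)/(s + 2)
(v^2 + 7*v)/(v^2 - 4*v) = (v + 7)/(v - 4)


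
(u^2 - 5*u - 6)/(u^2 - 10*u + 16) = (u^2 - 5*u - 6)/(u^2 - 10*u + 16)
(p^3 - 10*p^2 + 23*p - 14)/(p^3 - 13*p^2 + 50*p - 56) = (p - 1)/(p - 4)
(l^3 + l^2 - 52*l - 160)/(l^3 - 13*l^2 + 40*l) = (l^2 + 9*l + 20)/(l*(l - 5))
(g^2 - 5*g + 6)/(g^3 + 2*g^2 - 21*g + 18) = (g - 2)/(g^2 + 5*g - 6)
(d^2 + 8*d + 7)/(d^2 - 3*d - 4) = (d + 7)/(d - 4)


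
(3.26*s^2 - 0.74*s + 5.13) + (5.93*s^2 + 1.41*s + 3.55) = 9.19*s^2 + 0.67*s + 8.68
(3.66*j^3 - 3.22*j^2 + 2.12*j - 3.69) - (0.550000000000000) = 3.66*j^3 - 3.22*j^2 + 2.12*j - 4.24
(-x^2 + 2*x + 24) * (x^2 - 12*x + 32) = -x^4 + 14*x^3 - 32*x^2 - 224*x + 768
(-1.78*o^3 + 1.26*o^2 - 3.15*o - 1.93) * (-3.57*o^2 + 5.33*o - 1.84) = 6.3546*o^5 - 13.9856*o^4 + 21.2365*o^3 - 12.2178*o^2 - 4.4909*o + 3.5512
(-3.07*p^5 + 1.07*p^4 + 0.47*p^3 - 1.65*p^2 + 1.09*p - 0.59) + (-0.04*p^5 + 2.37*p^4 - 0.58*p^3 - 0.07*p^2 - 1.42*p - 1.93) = -3.11*p^5 + 3.44*p^4 - 0.11*p^3 - 1.72*p^2 - 0.33*p - 2.52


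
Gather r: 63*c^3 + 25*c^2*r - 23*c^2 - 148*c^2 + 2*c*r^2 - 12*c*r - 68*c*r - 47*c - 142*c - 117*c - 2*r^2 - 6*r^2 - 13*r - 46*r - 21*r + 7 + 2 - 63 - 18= 63*c^3 - 171*c^2 - 306*c + r^2*(2*c - 8) + r*(25*c^2 - 80*c - 80) - 72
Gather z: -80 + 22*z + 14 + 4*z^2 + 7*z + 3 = 4*z^2 + 29*z - 63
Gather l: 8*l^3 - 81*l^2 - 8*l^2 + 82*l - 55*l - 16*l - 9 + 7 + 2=8*l^3 - 89*l^2 + 11*l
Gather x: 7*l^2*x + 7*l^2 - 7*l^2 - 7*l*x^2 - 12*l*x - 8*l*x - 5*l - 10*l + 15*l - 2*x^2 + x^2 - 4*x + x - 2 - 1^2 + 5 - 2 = x^2*(-7*l - 1) + x*(7*l^2 - 20*l - 3)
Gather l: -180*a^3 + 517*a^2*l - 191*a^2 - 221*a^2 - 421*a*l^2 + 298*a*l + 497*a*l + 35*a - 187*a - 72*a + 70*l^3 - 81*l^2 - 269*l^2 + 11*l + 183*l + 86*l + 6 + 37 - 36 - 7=-180*a^3 - 412*a^2 - 224*a + 70*l^3 + l^2*(-421*a - 350) + l*(517*a^2 + 795*a + 280)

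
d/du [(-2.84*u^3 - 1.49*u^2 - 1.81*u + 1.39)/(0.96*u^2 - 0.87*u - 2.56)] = (-2.7264*u^4 + 4.9416*u^3 + 24.8451*u^2 + 4.96*u + 5.8429)/(0.9216*u^4 - 1.6704*u^3 - 4.1583*u^2 + 4.4544*u + 6.5536)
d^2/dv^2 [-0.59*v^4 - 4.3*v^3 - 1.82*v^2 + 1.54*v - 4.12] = -7.08*v^2 - 25.8*v - 3.64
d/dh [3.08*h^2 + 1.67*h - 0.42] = 6.16*h + 1.67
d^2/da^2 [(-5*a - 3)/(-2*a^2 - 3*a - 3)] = 2*((4*a + 3)^2*(5*a + 3) - 3*(10*a + 7)*(2*a^2 + 3*a + 3))/(2*a^2 + 3*a + 3)^3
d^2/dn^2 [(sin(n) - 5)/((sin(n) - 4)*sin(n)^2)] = (-4*sin(n) + 57 - 230/sin(n) + 236/sin(n)^2 + 352/sin(n)^3 - 480/sin(n)^4)/(sin(n) - 4)^3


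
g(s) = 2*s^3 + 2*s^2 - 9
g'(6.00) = 240.00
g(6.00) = 495.00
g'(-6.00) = 192.00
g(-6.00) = -369.00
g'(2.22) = 38.45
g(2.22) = 22.74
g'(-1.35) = 5.54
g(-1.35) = -10.28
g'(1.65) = 22.94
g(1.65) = 5.43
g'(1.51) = 19.72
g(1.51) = 2.45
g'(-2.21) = 20.46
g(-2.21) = -20.82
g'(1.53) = 20.17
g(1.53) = 2.84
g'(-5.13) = 137.38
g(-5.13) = -226.38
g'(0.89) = 8.31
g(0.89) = -6.01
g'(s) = 6*s^2 + 4*s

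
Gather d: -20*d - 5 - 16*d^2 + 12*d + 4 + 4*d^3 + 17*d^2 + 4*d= 4*d^3 + d^2 - 4*d - 1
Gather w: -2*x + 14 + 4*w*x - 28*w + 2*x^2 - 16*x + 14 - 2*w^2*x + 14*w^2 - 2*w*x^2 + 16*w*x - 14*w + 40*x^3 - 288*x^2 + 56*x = w^2*(14 - 2*x) + w*(-2*x^2 + 20*x - 42) + 40*x^3 - 286*x^2 + 38*x + 28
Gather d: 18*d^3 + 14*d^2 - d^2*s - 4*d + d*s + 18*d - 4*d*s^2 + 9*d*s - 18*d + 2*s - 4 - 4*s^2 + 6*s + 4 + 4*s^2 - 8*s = 18*d^3 + d^2*(14 - s) + d*(-4*s^2 + 10*s - 4)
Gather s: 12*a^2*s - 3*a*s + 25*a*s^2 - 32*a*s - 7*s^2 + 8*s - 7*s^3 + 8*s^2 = -7*s^3 + s^2*(25*a + 1) + s*(12*a^2 - 35*a + 8)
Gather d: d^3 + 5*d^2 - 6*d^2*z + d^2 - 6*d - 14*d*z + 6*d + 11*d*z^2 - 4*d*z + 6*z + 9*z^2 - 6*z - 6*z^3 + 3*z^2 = d^3 + d^2*(6 - 6*z) + d*(11*z^2 - 18*z) - 6*z^3 + 12*z^2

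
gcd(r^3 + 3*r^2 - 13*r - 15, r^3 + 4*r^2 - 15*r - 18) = r^2 - 2*r - 3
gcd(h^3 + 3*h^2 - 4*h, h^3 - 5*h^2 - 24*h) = h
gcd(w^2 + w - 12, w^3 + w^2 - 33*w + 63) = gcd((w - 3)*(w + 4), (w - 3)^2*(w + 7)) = w - 3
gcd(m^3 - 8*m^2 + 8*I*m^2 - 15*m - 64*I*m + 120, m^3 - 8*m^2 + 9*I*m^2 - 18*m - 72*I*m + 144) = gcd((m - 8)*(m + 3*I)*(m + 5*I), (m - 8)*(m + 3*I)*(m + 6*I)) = m^2 + m*(-8 + 3*I) - 24*I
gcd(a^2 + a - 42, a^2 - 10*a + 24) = a - 6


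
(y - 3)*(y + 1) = y^2 - 2*y - 3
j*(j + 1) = j^2 + j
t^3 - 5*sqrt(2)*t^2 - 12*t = t*(t - 6*sqrt(2))*(t + sqrt(2))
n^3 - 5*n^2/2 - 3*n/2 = n*(n - 3)*(n + 1/2)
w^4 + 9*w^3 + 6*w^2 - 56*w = w*(w - 2)*(w + 4)*(w + 7)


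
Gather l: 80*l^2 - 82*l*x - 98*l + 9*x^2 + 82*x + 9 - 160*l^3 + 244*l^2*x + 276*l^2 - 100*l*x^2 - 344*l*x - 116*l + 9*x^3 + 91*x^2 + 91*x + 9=-160*l^3 + l^2*(244*x + 356) + l*(-100*x^2 - 426*x - 214) + 9*x^3 + 100*x^2 + 173*x + 18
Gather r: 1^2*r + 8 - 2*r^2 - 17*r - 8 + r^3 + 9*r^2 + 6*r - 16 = r^3 + 7*r^2 - 10*r - 16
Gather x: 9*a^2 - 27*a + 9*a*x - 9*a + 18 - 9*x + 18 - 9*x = 9*a^2 - 36*a + x*(9*a - 18) + 36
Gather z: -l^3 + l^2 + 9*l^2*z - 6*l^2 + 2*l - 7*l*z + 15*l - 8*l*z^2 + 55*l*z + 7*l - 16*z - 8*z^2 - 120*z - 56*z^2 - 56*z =-l^3 - 5*l^2 + 24*l + z^2*(-8*l - 64) + z*(9*l^2 + 48*l - 192)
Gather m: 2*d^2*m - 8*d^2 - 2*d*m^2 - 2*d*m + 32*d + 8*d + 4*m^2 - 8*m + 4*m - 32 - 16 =-8*d^2 + 40*d + m^2*(4 - 2*d) + m*(2*d^2 - 2*d - 4) - 48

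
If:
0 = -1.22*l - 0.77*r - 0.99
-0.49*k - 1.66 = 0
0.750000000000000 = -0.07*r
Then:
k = -3.39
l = 5.95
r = -10.71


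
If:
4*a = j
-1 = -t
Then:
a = j/4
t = 1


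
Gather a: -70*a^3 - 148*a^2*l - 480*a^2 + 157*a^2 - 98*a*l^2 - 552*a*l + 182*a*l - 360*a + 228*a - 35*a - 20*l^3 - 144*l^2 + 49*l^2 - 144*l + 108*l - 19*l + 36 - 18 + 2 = -70*a^3 + a^2*(-148*l - 323) + a*(-98*l^2 - 370*l - 167) - 20*l^3 - 95*l^2 - 55*l + 20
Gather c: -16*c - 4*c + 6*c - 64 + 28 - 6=-14*c - 42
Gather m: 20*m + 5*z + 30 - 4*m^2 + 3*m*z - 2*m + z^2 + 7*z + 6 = -4*m^2 + m*(3*z + 18) + z^2 + 12*z + 36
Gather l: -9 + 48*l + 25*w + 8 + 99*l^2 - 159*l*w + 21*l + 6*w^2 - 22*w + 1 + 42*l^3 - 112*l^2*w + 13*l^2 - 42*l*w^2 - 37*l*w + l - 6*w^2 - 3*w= 42*l^3 + l^2*(112 - 112*w) + l*(-42*w^2 - 196*w + 70)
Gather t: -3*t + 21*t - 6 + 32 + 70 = 18*t + 96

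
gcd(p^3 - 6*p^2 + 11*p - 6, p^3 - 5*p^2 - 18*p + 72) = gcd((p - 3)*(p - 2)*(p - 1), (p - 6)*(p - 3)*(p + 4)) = p - 3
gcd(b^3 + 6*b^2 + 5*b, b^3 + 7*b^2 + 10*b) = b^2 + 5*b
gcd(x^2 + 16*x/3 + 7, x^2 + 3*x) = x + 3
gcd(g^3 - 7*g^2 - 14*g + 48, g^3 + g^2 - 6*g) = g^2 + g - 6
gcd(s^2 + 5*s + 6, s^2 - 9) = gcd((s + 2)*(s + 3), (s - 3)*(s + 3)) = s + 3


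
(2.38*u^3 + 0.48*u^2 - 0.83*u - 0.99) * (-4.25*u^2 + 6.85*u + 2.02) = -10.115*u^5 + 14.263*u^4 + 11.6231*u^3 - 0.5084*u^2 - 8.4581*u - 1.9998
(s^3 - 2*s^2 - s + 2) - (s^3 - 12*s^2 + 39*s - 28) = 10*s^2 - 40*s + 30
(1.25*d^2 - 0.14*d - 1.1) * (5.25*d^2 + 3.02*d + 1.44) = 6.5625*d^4 + 3.04*d^3 - 4.3978*d^2 - 3.5236*d - 1.584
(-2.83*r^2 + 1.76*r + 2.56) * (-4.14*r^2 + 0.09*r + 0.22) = 11.7162*r^4 - 7.5411*r^3 - 11.0626*r^2 + 0.6176*r + 0.5632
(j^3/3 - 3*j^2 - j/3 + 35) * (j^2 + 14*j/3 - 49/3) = j^5/3 - 13*j^4/9 - 178*j^3/9 + 742*j^2/9 + 1519*j/9 - 1715/3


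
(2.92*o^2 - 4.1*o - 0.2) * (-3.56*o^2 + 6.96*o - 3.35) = -10.3952*o^4 + 34.9192*o^3 - 37.606*o^2 + 12.343*o + 0.67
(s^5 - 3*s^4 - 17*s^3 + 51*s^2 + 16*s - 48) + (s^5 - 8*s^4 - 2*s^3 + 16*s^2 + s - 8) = 2*s^5 - 11*s^4 - 19*s^3 + 67*s^2 + 17*s - 56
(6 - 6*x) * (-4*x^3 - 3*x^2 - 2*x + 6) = 24*x^4 - 6*x^3 - 6*x^2 - 48*x + 36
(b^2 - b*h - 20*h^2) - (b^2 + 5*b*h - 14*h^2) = -6*b*h - 6*h^2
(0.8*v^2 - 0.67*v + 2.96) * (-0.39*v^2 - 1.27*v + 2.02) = -0.312*v^4 - 0.7547*v^3 + 1.3125*v^2 - 5.1126*v + 5.9792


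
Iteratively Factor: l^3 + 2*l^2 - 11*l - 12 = (l + 1)*(l^2 + l - 12) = (l - 3)*(l + 1)*(l + 4)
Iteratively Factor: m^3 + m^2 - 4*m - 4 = (m + 2)*(m^2 - m - 2) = (m + 1)*(m + 2)*(m - 2)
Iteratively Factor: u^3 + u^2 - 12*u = (u + 4)*(u^2 - 3*u) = u*(u + 4)*(u - 3)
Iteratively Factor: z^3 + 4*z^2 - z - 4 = (z + 4)*(z^2 - 1) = (z - 1)*(z + 4)*(z + 1)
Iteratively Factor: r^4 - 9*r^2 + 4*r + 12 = (r - 2)*(r^3 + 2*r^2 - 5*r - 6) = (r - 2)*(r + 1)*(r^2 + r - 6) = (r - 2)^2*(r + 1)*(r + 3)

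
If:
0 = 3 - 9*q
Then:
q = 1/3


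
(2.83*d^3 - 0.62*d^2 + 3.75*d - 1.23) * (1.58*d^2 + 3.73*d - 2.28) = 4.4714*d^5 + 9.5763*d^4 - 2.84*d^3 + 13.4577*d^2 - 13.1379*d + 2.8044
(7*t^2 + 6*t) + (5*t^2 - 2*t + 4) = 12*t^2 + 4*t + 4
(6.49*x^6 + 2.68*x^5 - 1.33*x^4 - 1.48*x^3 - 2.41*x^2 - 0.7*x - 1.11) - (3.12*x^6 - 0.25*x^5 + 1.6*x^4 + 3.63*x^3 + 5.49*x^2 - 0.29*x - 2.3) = 3.37*x^6 + 2.93*x^5 - 2.93*x^4 - 5.11*x^3 - 7.9*x^2 - 0.41*x + 1.19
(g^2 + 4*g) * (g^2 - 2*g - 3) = g^4 + 2*g^3 - 11*g^2 - 12*g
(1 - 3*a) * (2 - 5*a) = 15*a^2 - 11*a + 2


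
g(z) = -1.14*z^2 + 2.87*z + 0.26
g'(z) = 2.87 - 2.28*z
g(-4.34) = -33.67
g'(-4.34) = 12.77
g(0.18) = 0.74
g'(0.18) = 2.46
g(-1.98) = -9.89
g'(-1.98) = 7.38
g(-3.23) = -20.90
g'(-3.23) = 10.23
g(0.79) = 1.82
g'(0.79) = 1.07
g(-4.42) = -34.70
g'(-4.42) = 12.95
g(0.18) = 0.74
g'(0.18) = 2.46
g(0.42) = 1.26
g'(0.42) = 1.91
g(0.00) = 0.26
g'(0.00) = 2.87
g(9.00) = -66.25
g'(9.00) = -17.65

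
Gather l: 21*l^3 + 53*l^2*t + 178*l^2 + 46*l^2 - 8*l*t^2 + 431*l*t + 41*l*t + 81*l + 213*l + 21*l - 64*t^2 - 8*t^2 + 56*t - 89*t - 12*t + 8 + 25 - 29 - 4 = 21*l^3 + l^2*(53*t + 224) + l*(-8*t^2 + 472*t + 315) - 72*t^2 - 45*t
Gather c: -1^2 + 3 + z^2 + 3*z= z^2 + 3*z + 2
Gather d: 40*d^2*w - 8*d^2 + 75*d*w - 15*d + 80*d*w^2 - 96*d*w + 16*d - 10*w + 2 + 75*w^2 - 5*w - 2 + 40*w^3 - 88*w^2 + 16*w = d^2*(40*w - 8) + d*(80*w^2 - 21*w + 1) + 40*w^3 - 13*w^2 + w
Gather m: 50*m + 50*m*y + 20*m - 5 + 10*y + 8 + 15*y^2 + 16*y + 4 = m*(50*y + 70) + 15*y^2 + 26*y + 7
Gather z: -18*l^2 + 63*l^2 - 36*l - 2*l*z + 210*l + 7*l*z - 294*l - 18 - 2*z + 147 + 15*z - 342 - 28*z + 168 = 45*l^2 - 120*l + z*(5*l - 15) - 45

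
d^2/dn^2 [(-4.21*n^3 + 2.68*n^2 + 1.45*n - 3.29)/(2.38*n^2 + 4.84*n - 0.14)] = (-2.8421709430404e-14*n^5 - 1.13686837721616e-13*n^4 - 245.365248*n^3 - 89.3412240000001*n^2 - 224.985264*n - 154.262808)/(13.481272*n^6 + 82.247088*n^5 + 164.879736*n^4 + 103.703776*n^3 - 9.698808*n^2 + 0.284592*n - 0.002744)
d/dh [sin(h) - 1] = cos(h)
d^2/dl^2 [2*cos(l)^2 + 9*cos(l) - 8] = -9*cos(l) - 4*cos(2*l)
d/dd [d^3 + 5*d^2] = d*(3*d + 10)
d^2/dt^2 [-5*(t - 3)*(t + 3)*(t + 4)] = -30*t - 40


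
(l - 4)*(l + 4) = l^2 - 16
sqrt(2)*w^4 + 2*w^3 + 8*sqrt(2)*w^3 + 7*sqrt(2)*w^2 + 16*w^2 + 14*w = w*(w + 7)*(w + sqrt(2))*(sqrt(2)*w + sqrt(2))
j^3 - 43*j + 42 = (j - 6)*(j - 1)*(j + 7)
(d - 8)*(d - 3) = d^2 - 11*d + 24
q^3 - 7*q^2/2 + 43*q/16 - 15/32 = (q - 5/2)*(q - 3/4)*(q - 1/4)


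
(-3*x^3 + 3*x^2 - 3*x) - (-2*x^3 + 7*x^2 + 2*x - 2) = -x^3 - 4*x^2 - 5*x + 2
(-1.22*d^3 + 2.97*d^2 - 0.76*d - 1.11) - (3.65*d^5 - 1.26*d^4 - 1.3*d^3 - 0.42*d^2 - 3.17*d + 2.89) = -3.65*d^5 + 1.26*d^4 + 0.0800000000000001*d^3 + 3.39*d^2 + 2.41*d - 4.0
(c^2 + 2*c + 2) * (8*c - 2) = 8*c^3 + 14*c^2 + 12*c - 4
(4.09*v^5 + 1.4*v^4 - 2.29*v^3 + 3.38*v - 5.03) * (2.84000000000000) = 11.6156*v^5 + 3.976*v^4 - 6.5036*v^3 + 9.5992*v - 14.2852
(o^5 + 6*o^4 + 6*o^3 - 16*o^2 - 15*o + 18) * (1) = o^5 + 6*o^4 + 6*o^3 - 16*o^2 - 15*o + 18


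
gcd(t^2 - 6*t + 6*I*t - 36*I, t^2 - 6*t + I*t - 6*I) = t - 6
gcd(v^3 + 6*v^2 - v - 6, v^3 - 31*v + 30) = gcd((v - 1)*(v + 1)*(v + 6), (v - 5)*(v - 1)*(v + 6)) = v^2 + 5*v - 6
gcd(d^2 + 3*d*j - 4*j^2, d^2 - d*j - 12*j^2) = 1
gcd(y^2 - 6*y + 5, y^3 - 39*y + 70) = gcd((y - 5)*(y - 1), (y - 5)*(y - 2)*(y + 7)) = y - 5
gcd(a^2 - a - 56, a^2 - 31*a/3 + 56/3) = a - 8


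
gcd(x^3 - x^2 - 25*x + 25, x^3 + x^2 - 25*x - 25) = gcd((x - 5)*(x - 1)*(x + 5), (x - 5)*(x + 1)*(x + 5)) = x^2 - 25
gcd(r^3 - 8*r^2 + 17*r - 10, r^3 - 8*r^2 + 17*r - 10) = r^3 - 8*r^2 + 17*r - 10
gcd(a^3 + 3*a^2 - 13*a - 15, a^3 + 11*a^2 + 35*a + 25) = a^2 + 6*a + 5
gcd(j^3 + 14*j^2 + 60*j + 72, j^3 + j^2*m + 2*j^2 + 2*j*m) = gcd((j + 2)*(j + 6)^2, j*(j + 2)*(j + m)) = j + 2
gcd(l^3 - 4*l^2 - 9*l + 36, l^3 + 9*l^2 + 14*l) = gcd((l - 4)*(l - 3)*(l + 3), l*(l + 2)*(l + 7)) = 1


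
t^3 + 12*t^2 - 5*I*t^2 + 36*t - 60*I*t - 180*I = (t + 6)^2*(t - 5*I)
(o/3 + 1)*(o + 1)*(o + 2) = o^3/3 + 2*o^2 + 11*o/3 + 2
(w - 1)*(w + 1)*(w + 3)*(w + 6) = w^4 + 9*w^3 + 17*w^2 - 9*w - 18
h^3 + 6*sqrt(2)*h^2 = h^2*(h + 6*sqrt(2))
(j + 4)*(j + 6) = j^2 + 10*j + 24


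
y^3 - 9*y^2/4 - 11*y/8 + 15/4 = (y - 2)*(y - 3/2)*(y + 5/4)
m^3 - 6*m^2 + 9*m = m*(m - 3)^2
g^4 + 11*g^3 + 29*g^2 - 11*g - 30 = (g - 1)*(g + 1)*(g + 5)*(g + 6)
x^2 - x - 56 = (x - 8)*(x + 7)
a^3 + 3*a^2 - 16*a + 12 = (a - 2)*(a - 1)*(a + 6)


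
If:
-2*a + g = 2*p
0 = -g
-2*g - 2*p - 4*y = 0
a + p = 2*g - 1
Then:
No Solution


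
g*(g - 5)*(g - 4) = g^3 - 9*g^2 + 20*g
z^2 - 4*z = z*(z - 4)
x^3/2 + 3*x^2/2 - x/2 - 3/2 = (x/2 + 1/2)*(x - 1)*(x + 3)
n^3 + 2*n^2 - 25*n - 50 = (n - 5)*(n + 2)*(n + 5)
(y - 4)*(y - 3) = y^2 - 7*y + 12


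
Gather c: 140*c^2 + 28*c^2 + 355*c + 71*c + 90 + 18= 168*c^2 + 426*c + 108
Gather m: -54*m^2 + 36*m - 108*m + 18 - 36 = -54*m^2 - 72*m - 18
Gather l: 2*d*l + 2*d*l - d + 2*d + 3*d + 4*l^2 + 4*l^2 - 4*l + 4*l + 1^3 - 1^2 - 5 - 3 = 4*d*l + 4*d + 8*l^2 - 8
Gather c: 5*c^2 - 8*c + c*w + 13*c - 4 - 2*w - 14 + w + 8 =5*c^2 + c*(w + 5) - w - 10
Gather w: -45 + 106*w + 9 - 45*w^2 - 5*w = -45*w^2 + 101*w - 36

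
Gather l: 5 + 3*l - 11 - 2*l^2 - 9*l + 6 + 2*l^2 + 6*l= 0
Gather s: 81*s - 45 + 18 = 81*s - 27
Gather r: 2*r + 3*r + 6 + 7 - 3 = 5*r + 10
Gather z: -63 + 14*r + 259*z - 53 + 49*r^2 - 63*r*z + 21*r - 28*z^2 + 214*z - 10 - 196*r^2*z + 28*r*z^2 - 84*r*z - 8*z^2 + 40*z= 49*r^2 + 35*r + z^2*(28*r - 36) + z*(-196*r^2 - 147*r + 513) - 126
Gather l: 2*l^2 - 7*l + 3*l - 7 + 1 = 2*l^2 - 4*l - 6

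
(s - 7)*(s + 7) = s^2 - 49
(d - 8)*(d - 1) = d^2 - 9*d + 8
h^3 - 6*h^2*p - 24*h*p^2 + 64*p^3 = (h - 8*p)*(h - 2*p)*(h + 4*p)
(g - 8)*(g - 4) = g^2 - 12*g + 32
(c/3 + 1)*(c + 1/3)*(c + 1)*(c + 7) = c^4/3 + 34*c^3/9 + 104*c^2/9 + 94*c/9 + 7/3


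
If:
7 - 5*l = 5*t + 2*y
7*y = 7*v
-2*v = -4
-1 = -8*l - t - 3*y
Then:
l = -4/5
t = 7/5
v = 2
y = 2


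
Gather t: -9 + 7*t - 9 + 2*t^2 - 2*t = 2*t^2 + 5*t - 18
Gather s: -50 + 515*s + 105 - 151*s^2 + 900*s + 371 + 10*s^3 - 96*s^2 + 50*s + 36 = 10*s^3 - 247*s^2 + 1465*s + 462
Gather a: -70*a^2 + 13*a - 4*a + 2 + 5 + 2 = -70*a^2 + 9*a + 9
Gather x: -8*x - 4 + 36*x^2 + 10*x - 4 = 36*x^2 + 2*x - 8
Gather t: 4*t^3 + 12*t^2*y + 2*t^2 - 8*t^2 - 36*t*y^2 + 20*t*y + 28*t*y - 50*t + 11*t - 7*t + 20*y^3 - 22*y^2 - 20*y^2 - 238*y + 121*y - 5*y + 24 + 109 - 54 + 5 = 4*t^3 + t^2*(12*y - 6) + t*(-36*y^2 + 48*y - 46) + 20*y^3 - 42*y^2 - 122*y + 84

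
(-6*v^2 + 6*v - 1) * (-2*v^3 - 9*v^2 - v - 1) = 12*v^5 + 42*v^4 - 46*v^3 + 9*v^2 - 5*v + 1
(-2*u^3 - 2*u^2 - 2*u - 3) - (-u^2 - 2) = -2*u^3 - u^2 - 2*u - 1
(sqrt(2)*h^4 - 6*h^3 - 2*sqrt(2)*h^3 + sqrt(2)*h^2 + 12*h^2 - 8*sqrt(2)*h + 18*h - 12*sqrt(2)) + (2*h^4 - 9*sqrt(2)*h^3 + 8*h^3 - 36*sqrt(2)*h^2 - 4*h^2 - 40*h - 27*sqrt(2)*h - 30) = sqrt(2)*h^4 + 2*h^4 - 11*sqrt(2)*h^3 + 2*h^3 - 35*sqrt(2)*h^2 + 8*h^2 - 35*sqrt(2)*h - 22*h - 30 - 12*sqrt(2)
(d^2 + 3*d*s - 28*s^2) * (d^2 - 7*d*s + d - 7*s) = d^4 - 4*d^3*s + d^3 - 49*d^2*s^2 - 4*d^2*s + 196*d*s^3 - 49*d*s^2 + 196*s^3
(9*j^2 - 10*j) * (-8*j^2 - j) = -72*j^4 + 71*j^3 + 10*j^2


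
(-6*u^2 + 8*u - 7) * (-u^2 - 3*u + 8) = 6*u^4 + 10*u^3 - 65*u^2 + 85*u - 56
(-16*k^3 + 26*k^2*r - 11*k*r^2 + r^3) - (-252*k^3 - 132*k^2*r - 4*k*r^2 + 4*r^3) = 236*k^3 + 158*k^2*r - 7*k*r^2 - 3*r^3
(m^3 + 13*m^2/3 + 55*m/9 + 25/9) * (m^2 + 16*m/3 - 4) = m^5 + 29*m^4/3 + 227*m^3/9 + 487*m^2/27 - 260*m/27 - 100/9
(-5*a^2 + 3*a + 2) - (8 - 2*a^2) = -3*a^2 + 3*a - 6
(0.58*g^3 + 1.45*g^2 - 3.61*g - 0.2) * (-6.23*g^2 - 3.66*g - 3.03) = -3.6134*g^5 - 11.1563*g^4 + 15.4259*g^3 + 10.0651*g^2 + 11.6703*g + 0.606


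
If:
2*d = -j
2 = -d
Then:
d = -2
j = 4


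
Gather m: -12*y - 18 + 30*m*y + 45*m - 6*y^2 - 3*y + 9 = m*(30*y + 45) - 6*y^2 - 15*y - 9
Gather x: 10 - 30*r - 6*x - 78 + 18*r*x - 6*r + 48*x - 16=-36*r + x*(18*r + 42) - 84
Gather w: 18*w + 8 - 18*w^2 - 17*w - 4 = -18*w^2 + w + 4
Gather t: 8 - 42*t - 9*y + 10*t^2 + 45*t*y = 10*t^2 + t*(45*y - 42) - 9*y + 8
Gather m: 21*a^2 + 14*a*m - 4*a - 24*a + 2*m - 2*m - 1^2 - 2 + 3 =21*a^2 + 14*a*m - 28*a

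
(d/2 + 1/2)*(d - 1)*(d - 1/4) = d^3/2 - d^2/8 - d/2 + 1/8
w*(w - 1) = w^2 - w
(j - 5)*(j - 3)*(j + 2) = j^3 - 6*j^2 - j + 30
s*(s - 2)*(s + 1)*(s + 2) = s^4 + s^3 - 4*s^2 - 4*s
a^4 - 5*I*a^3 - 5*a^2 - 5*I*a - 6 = (a - 3*I)*(a - 2*I)*(a - I)*(a + I)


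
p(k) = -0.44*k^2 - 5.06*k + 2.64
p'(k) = -0.88*k - 5.06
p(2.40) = -12.04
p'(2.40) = -7.17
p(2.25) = -10.97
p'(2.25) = -7.04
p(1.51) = -6.00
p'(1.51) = -6.39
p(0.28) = 1.19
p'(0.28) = -5.31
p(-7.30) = 16.13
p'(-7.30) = 1.36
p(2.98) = -16.35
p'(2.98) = -7.68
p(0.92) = -2.39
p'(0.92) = -5.87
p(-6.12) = 17.13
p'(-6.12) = 0.33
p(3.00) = -16.50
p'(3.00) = -7.70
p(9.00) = -78.54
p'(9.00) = -12.98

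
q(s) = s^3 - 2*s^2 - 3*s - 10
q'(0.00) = -3.00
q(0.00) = -10.00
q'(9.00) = 204.00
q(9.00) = 530.00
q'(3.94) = 27.81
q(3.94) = 8.30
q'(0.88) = -4.20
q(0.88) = -13.51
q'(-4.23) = 67.60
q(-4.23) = -108.78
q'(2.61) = 7.00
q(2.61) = -13.67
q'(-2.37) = 23.33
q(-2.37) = -27.44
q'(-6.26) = 139.60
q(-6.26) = -314.91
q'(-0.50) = -0.25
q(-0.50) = -9.12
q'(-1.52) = 10.01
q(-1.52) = -13.57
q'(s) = 3*s^2 - 4*s - 3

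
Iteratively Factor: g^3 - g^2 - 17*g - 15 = (g - 5)*(g^2 + 4*g + 3) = (g - 5)*(g + 1)*(g + 3)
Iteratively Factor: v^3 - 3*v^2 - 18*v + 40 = (v - 2)*(v^2 - v - 20) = (v - 2)*(v + 4)*(v - 5)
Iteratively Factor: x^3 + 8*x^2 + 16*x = (x + 4)*(x^2 + 4*x) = (x + 4)^2*(x)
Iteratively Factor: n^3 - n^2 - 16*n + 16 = (n + 4)*(n^2 - 5*n + 4) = (n - 1)*(n + 4)*(n - 4)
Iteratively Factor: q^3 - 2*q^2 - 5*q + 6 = (q - 1)*(q^2 - q - 6) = (q - 1)*(q + 2)*(q - 3)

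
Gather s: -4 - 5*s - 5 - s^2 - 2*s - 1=-s^2 - 7*s - 10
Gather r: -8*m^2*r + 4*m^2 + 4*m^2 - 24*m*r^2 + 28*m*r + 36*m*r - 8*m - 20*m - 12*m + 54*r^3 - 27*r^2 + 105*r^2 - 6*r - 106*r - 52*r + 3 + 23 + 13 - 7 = 8*m^2 - 40*m + 54*r^3 + r^2*(78 - 24*m) + r*(-8*m^2 + 64*m - 164) + 32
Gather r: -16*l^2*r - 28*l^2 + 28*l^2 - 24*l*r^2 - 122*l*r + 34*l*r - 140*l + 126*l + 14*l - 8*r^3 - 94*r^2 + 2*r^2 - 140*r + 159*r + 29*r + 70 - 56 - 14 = -8*r^3 + r^2*(-24*l - 92) + r*(-16*l^2 - 88*l + 48)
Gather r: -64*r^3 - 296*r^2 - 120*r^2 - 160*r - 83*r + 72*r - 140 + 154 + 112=-64*r^3 - 416*r^2 - 171*r + 126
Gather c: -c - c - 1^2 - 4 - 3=-2*c - 8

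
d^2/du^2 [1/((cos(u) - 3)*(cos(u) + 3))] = 2*(-2*sin(u)^4 + 19*sin(u)^2 - 8)/((cos(u) - 3)^3*(cos(u) + 3)^3)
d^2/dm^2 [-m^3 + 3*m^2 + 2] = 6 - 6*m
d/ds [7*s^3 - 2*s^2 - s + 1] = 21*s^2 - 4*s - 1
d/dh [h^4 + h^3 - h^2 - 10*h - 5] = 4*h^3 + 3*h^2 - 2*h - 10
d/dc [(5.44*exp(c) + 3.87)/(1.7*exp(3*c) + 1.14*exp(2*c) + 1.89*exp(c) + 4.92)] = (-18.496*exp(3*c) - 25.9386*exp(2*c) - 8.8236*exp(c) + 19.4505)*exp(c)/(2.89*exp(6*c) + 3.876*exp(5*c) + 7.7256*exp(4*c) + 21.0372*exp(3*c) + 14.7897*exp(2*c) + 18.5976*exp(c) + 24.2064)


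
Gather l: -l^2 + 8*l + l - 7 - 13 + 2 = -l^2 + 9*l - 18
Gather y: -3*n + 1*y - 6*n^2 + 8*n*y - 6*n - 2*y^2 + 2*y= -6*n^2 - 9*n - 2*y^2 + y*(8*n + 3)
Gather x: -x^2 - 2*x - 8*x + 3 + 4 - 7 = -x^2 - 10*x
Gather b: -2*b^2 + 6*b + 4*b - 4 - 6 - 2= -2*b^2 + 10*b - 12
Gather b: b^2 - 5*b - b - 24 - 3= b^2 - 6*b - 27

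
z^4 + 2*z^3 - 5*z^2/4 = z^2*(z - 1/2)*(z + 5/2)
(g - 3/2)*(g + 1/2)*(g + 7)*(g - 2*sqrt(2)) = g^4 - 2*sqrt(2)*g^3 + 6*g^3 - 12*sqrt(2)*g^2 - 31*g^2/4 - 21*g/4 + 31*sqrt(2)*g/2 + 21*sqrt(2)/2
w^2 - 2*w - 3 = (w - 3)*(w + 1)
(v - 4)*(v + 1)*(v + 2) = v^3 - v^2 - 10*v - 8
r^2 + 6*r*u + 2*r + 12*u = (r + 2)*(r + 6*u)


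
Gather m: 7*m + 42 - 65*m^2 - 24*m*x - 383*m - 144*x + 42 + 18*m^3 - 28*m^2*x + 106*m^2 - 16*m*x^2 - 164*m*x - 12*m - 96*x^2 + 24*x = 18*m^3 + m^2*(41 - 28*x) + m*(-16*x^2 - 188*x - 388) - 96*x^2 - 120*x + 84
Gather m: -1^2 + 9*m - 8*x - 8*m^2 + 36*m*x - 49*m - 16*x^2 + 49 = -8*m^2 + m*(36*x - 40) - 16*x^2 - 8*x + 48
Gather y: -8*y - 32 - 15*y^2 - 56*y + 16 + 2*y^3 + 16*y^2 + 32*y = 2*y^3 + y^2 - 32*y - 16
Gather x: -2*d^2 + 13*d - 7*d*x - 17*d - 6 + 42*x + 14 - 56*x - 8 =-2*d^2 - 4*d + x*(-7*d - 14)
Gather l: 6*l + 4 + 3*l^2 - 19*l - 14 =3*l^2 - 13*l - 10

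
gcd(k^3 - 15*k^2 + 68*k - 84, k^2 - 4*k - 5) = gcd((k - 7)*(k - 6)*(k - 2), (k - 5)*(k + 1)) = 1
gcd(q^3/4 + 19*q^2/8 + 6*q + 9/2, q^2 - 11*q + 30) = 1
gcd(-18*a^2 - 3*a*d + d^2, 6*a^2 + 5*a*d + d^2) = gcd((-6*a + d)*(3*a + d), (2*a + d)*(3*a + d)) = 3*a + d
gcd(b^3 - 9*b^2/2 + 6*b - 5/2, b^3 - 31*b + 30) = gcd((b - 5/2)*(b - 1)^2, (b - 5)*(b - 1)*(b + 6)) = b - 1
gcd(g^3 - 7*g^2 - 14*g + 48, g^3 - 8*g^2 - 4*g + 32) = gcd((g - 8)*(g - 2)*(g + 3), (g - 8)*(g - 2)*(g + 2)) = g^2 - 10*g + 16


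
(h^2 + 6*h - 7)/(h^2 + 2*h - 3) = (h + 7)/(h + 3)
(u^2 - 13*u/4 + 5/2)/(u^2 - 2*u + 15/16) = 4*(u - 2)/(4*u - 3)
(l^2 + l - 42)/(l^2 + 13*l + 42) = (l - 6)/(l + 6)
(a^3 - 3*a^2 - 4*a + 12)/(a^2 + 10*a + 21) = (a^3 - 3*a^2 - 4*a + 12)/(a^2 + 10*a + 21)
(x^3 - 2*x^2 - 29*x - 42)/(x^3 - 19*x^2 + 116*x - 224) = (x^2 + 5*x + 6)/(x^2 - 12*x + 32)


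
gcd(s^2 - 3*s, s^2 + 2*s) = s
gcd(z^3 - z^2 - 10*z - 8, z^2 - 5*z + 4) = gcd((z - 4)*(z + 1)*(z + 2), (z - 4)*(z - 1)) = z - 4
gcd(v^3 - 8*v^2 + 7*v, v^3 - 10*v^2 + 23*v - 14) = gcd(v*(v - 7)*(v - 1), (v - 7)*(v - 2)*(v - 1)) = v^2 - 8*v + 7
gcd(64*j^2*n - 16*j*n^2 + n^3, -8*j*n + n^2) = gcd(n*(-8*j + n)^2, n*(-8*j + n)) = 8*j*n - n^2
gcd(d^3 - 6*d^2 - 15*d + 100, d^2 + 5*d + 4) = d + 4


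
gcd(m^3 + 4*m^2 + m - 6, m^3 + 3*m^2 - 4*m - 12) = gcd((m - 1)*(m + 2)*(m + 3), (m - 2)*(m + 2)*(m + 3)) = m^2 + 5*m + 6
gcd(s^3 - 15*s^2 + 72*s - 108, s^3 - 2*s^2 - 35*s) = 1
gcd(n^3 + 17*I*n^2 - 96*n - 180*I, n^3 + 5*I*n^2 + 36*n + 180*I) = n^2 + 11*I*n - 30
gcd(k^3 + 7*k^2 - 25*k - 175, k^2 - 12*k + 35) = k - 5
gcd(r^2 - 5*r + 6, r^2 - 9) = r - 3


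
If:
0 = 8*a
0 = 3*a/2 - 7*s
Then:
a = 0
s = 0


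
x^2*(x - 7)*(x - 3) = x^4 - 10*x^3 + 21*x^2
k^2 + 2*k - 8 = (k - 2)*(k + 4)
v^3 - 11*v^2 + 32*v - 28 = (v - 7)*(v - 2)^2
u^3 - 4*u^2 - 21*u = u*(u - 7)*(u + 3)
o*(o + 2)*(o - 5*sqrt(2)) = o^3 - 5*sqrt(2)*o^2 + 2*o^2 - 10*sqrt(2)*o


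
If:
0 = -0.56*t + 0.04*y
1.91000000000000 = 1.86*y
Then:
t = 0.07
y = 1.03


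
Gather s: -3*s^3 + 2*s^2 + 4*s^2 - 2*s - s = -3*s^3 + 6*s^2 - 3*s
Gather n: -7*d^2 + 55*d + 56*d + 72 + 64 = -7*d^2 + 111*d + 136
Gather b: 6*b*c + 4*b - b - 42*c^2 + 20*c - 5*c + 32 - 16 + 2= b*(6*c + 3) - 42*c^2 + 15*c + 18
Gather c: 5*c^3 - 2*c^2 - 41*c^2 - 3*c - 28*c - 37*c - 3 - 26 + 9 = 5*c^3 - 43*c^2 - 68*c - 20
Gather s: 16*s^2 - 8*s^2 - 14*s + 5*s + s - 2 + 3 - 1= 8*s^2 - 8*s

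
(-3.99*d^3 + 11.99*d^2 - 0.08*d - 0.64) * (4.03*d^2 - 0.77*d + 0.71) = -16.0797*d^5 + 51.392*d^4 - 12.3876*d^3 + 5.9953*d^2 + 0.436*d - 0.4544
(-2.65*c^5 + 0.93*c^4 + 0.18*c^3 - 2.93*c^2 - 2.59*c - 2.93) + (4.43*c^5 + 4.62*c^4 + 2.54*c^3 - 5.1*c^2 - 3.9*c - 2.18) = 1.78*c^5 + 5.55*c^4 + 2.72*c^3 - 8.03*c^2 - 6.49*c - 5.11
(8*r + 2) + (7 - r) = 7*r + 9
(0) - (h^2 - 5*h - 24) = -h^2 + 5*h + 24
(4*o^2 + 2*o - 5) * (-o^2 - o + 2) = -4*o^4 - 6*o^3 + 11*o^2 + 9*o - 10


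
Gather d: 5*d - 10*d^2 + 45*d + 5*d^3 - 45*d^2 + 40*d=5*d^3 - 55*d^2 + 90*d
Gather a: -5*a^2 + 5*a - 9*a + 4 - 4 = -5*a^2 - 4*a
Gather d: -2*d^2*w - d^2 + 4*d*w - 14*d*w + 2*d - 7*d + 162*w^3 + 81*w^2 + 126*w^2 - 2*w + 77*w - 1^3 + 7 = d^2*(-2*w - 1) + d*(-10*w - 5) + 162*w^3 + 207*w^2 + 75*w + 6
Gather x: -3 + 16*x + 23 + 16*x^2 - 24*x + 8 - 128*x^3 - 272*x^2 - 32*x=-128*x^3 - 256*x^2 - 40*x + 28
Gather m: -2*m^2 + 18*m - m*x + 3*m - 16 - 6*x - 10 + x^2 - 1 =-2*m^2 + m*(21 - x) + x^2 - 6*x - 27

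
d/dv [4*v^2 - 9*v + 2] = 8*v - 9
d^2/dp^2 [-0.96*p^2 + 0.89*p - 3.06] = -1.92000000000000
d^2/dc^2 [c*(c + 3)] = 2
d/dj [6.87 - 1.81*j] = -1.81000000000000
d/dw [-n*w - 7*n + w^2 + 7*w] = -n + 2*w + 7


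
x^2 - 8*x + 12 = (x - 6)*(x - 2)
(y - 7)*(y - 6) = y^2 - 13*y + 42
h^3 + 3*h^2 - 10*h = h*(h - 2)*(h + 5)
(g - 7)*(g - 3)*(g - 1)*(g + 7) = g^4 - 4*g^3 - 46*g^2 + 196*g - 147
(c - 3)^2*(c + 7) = c^3 + c^2 - 33*c + 63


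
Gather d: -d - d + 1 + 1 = 2 - 2*d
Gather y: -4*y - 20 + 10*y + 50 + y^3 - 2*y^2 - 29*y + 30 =y^3 - 2*y^2 - 23*y + 60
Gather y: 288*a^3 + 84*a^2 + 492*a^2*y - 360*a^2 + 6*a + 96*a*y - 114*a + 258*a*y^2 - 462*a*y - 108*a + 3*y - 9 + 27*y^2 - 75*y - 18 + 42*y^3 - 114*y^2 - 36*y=288*a^3 - 276*a^2 - 216*a + 42*y^3 + y^2*(258*a - 87) + y*(492*a^2 - 366*a - 108) - 27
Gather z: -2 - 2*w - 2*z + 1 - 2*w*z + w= -w + z*(-2*w - 2) - 1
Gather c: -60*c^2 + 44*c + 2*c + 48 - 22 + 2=-60*c^2 + 46*c + 28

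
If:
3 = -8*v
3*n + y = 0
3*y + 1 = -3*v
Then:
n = -1/72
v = -3/8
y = 1/24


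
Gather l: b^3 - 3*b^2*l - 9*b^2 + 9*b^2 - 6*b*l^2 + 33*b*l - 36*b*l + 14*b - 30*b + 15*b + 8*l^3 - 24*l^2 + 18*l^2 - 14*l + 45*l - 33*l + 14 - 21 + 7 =b^3 - b + 8*l^3 + l^2*(-6*b - 6) + l*(-3*b^2 - 3*b - 2)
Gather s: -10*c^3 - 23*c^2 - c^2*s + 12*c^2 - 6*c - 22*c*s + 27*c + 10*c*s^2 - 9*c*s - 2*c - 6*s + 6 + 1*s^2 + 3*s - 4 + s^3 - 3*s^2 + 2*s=-10*c^3 - 11*c^2 + 19*c + s^3 + s^2*(10*c - 2) + s*(-c^2 - 31*c - 1) + 2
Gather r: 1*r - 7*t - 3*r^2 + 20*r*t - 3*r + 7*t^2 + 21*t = -3*r^2 + r*(20*t - 2) + 7*t^2 + 14*t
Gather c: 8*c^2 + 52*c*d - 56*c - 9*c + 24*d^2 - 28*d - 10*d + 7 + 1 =8*c^2 + c*(52*d - 65) + 24*d^2 - 38*d + 8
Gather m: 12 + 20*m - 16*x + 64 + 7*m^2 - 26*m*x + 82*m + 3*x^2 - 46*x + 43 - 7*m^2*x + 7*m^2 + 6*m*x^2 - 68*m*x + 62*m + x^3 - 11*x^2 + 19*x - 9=m^2*(14 - 7*x) + m*(6*x^2 - 94*x + 164) + x^3 - 8*x^2 - 43*x + 110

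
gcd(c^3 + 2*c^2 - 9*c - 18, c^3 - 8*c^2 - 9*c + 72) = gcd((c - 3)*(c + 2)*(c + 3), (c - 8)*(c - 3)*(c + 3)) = c^2 - 9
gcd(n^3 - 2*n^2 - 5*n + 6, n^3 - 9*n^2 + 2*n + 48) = n^2 - n - 6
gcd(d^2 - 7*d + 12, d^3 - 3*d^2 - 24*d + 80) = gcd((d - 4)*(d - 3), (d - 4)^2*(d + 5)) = d - 4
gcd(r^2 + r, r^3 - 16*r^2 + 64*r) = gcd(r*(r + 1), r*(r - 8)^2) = r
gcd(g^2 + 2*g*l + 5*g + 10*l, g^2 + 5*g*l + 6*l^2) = g + 2*l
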